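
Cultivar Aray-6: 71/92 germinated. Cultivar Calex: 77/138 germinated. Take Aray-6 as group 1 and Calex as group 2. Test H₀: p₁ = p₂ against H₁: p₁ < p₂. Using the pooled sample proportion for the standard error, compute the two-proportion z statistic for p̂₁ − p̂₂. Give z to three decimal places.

p̂₁ = 71/92 = 0.77174, p̂₂ = 77/138 = 0.55797.
Pooled p̂ = (71+77)/(92+138) = 148/230 = 0.64348.
SE = √(p̂(1−p̂)(1/n₁+1/n₂)) = √(0.64348·0.35652·0.0181159) = √(0.00415605) = 0.06447.
z = (0.77174 − 0.55797)/0.06447 = 0.21377/0.06447 = 3.316.

z = 3.316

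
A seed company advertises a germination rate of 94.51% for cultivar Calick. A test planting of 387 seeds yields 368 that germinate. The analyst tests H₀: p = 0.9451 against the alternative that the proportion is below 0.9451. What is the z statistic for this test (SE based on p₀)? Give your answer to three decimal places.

p̂ = 368/387 ≈ 0.95090.
Standard error under H₀: √(0.9451×0.0549/387) = 0.01158.
z = (0.95090 − 0.9451)/0.01158 = 0.00580/0.01158 = 0.501.

z = 0.501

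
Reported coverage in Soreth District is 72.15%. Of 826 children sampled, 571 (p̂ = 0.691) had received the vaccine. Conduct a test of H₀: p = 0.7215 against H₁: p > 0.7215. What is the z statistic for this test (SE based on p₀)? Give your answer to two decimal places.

z = -1.94

p̂ = 571/826 ≈ 0.6913.
Under H₀, SE = √(0.7215·0.2785/826) = √(0.000243266) = 0.0156.
z = (0.6913 − 0.7215)/0.0156 = -0.0302/0.0156 = -1.94.
p-value = P(Z > -1.937) ≈ 0.9736.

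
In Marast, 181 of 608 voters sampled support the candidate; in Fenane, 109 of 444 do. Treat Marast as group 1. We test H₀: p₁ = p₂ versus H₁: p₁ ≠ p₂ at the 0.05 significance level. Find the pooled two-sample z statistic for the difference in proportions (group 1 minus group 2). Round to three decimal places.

z = 1.871

p̂₁ = 181/608 ≈ 0.297697, p̂₂ = 109/444 ≈ 0.245495.
Pooled p̂ = (181+109)/(608+444) = 290/1052 = 0.275665.
SE = √(p̂(1−p̂)(1/n₁+1/n₂)) = √(0.275665·0.724335·0.00389699) = √(0.000778127) = 0.027895.
z = (0.297697 − 0.245495)/0.027895 = 0.052202/0.027895 = 1.871.
Two-sided p-value ≈ 2·Φ(−1.871) = 0.0613, so at α = 0.05 we fail to reject H₀.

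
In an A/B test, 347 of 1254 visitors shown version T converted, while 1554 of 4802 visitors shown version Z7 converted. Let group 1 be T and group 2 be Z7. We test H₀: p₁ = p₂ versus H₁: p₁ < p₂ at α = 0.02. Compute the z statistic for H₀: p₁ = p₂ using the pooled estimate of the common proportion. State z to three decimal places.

p̂₁ = 347/1254 = 0.27671, p̂₂ = 1554/4802 = 0.32362.
Pooled p̂ = (347+1554)/(1254+4802) = 1901/6056 = 0.31390.
SE = √(p̂(1−p̂)(1/n₁+1/n₂)) = √(0.31390·0.68610·0.00100569) = √(0.000216595) = 0.01472.
z = (0.27671 − 0.32362)/0.01472 = -0.04691/0.01472 = -3.187.
p-value = P(Z < -3.187) ≈ 0.0007. With α = 0.02, reject H₀.

z = -3.187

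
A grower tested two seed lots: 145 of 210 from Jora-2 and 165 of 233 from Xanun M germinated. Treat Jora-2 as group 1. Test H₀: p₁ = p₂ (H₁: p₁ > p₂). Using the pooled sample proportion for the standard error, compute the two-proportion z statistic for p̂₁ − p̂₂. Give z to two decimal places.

z = -0.41

p̂₁ = 145/210 ≈ 0.6905, p̂₂ = 165/233 ≈ 0.7082.
Pooled p̂ = (145+165)/(210+233) = 310/443 = 0.6998.
SE = √(p̂(1−p̂)(1/n₁+1/n₂)) = √(0.6998·0.3002·0.00905375) = √(0.0019021) = 0.0436.
z = (0.6905 − 0.7082)/0.0436 = -0.0177/0.0436 = -0.41.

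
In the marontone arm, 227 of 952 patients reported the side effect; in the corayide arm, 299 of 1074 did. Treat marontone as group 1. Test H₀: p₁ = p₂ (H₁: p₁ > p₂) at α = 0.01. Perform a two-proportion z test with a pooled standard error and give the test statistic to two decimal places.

z = -2.05

p̂₁ = 227/952 ≈ 0.2384, p̂₂ = 299/1074 ≈ 0.2784.
Pooled p̂ = (227+299)/(952+1074) = 526/2026 = 0.2596.
SE = √(p̂(1−p̂)(1/n₁+1/n₂)) = √(0.2596·0.7404·0.00198152) = √(0.000380887) = 0.0195.
z = (0.2384 − 0.2784)/0.0195 = -0.0400/0.0195 = -2.05.
p-value = P(Z > -2.047) ≈ 0.9797; since p > α = 0.01, fail to reject H₀.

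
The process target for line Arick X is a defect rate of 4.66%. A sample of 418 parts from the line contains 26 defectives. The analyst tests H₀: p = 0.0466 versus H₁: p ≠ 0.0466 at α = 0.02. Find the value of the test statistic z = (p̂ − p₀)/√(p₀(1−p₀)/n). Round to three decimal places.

z = 1.513

p̂ = 26/418 ≈ 0.06220.
Under H₀, SE = √(0.0466·0.9534/418) = √(0.000106288) = 0.01031.
z = (0.06220 − 0.0466)/0.01031 = 0.01560/0.01031 = 1.513.
p-value = 2·P(Z > 1.513) ≈ 0.1302. With α = 0.02, fail to reject H₀.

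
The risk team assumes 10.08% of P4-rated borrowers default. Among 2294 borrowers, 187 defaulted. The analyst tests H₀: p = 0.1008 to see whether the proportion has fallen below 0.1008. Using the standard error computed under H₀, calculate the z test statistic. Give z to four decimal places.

p̂ = 187/2294 = 0.0815170.
Under H₀, SE = √(0.1008·0.8992/2294) = √(3.95115e-05) = 0.0062858.
z = (0.0815170 − 0.1008)/0.0062858 = -0.0192830/0.0062858 = -3.0677.
p-value = P(Z < -3.068) ≈ 0.0011.

z = -3.0677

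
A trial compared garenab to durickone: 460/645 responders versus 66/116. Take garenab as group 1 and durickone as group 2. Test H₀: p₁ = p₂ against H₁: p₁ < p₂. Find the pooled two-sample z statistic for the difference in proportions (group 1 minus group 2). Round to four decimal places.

z = 3.0951

p̂₁ = 460/645 ≈ 0.713178, p̂₂ = 66/116 ≈ 0.568966.
Pooled p̂ = (460+66)/(645+116) = 526/761 = 0.691196.
SE = √(0.213444 × 0.0101711) = 0.046594.
z = (0.713178 − 0.568966)/0.046594 = 0.144212/0.046594 = 3.0951.
p-value = P(Z < 3.095) ≈ 0.9990.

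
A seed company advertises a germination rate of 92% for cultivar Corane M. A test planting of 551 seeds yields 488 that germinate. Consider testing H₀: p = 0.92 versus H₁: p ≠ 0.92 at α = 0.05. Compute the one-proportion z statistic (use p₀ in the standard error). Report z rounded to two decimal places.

z = -2.97

p̂ = 488/551 = 0.88566.
SE = √(p₀(1−p₀)/n) = √(0.0736/551) = 0.01156.
z = (0.88566 − 0.92)/0.01156 = -0.03434/0.01156 = -2.97.
p-value = 2·P(Z > 2.971) ≈ 0.0030; since p < α = 0.05, reject H₀.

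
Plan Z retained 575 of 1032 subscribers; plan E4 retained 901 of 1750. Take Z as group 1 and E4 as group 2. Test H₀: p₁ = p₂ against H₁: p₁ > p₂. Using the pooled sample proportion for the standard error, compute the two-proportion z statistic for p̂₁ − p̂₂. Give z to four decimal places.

p̂₁ = 575/1032 = 0.5571705, p̂₂ = 901/1750 = 0.5148571.
Pooled p̂ = (575+901)/(1032+1750) = 1476/2782 = 0.5305536.
SE = √(p̂(1−p̂)(1/n₁+1/n₂)) = √(0.5305536·0.4694464·0.00154042) = √(0.000383667) = 0.0195874.
z = (0.5571705 − 0.5148571)/0.0195874 = 0.0423134/0.0195874 = 2.1602.
p-value = P(Z > 2.160) ≈ 0.0154.

z = 2.1602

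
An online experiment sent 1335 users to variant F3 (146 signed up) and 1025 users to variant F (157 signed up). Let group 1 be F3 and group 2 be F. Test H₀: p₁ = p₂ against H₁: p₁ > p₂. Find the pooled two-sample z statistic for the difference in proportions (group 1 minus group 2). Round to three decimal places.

z = -3.153

p̂₁ = 146/1335 ≈ 0.109363, p̂₂ = 157/1025 ≈ 0.153171.
Pooled p̂ = (146+157)/(1335+1025) = 303/2360 = 0.128390.
SE = √(p̂(1−p̂)(1/n₁+1/n₂)) = √(0.128390·0.871610·0.00172467) = √(0.000193001) = 0.013892.
z = (0.109363 − 0.153171)/0.013892 = -0.043808/0.013892 = -3.153.
p-value = P(Z > -3.153) ≈ 0.9992.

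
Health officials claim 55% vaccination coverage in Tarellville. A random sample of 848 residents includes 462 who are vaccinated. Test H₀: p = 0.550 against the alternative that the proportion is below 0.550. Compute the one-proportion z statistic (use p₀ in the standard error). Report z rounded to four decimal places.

z = -0.3037

p̂ = 462/848 ≈ 0.544811.
Under H₀, SE = √(0.55·0.45/848) = √(0.000291863) = 0.017084.
z = (0.544811 − 0.55)/0.017084 = -0.005189/0.017084 = -0.3037.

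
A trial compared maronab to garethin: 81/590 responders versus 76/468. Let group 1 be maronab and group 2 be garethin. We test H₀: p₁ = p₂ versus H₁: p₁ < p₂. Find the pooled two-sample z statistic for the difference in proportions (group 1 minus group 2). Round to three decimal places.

z = -1.141

p̂₁ = 81/590 = 0.13729, p̂₂ = 76/468 = 0.16239.
Pooled p̂ = (81+76)/(590+468) = 157/1058 = 0.14839.
SE = √(p̂(1−p̂)(1/n₁+1/n₂)) = √(0.14839·0.85161·0.00383167) = √(0.000484218) = 0.02200.
z = (0.13729 − 0.16239)/0.02200 = -0.02510/0.02200 = -1.141.
p-value = P(Z < -1.141) ≈ 0.1270.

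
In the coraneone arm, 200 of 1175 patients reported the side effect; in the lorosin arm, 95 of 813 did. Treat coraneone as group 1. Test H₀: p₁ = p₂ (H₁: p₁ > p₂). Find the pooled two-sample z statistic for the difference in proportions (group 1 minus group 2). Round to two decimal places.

p̂₁ = 200/1175 = 0.1702, p̂₂ = 95/813 = 0.1169.
Pooled p̂ = (200+95)/(1175+813) = 295/1988 = 0.1484.
SE = √(p̂(1−p̂)(1/n₁+1/n₂)) = √(0.1484·0.8516·0.00208108) = √(0.000262987) = 0.0162.
z = (0.1702 − 0.1169)/0.0162 = 0.0533/0.0162 = 3.29.
p-value = P(Z > 3.290) ≈ 0.0005.

z = 3.29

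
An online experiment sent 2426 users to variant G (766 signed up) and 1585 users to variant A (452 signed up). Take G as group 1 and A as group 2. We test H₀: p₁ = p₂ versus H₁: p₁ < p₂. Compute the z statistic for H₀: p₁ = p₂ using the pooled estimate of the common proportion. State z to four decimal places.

z = 2.0585

p̂₁ = 766/2426 ≈ 0.3157461, p̂₂ = 452/1585 ≈ 0.2851735.
Pooled p̂ = (766+452)/(2426+1585) = 1218/4011 = 0.3036649.
SE = √(p̂(1−p̂)(1/n₁+1/n₂)) = √(0.3036649·0.6963351·0.00104312) = √(0.00022057) = 0.0148516.
z = (0.3157461 − 0.2851735)/0.0148516 = 0.0305726/0.0148516 = 2.0585.
p-value = P(Z < 2.059) ≈ 0.9802.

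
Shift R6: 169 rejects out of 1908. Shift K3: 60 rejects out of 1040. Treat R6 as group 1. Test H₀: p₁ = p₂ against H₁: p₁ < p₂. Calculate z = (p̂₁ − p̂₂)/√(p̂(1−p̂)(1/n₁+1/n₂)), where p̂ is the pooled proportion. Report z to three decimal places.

z = 2.993

p̂₁ = 169/1908 = 0.088574, p̂₂ = 60/1040 = 0.057692.
Pooled p̂ = (169+60)/(1908+1040) = 229/2948 = 0.077680.
SE = √(p̂(1−p̂)(1/n₁+1/n₂)) = √(0.077680·0.922320·0.00148565) = √(0.00010644) = 0.010317.
z = (0.088574 − 0.057692)/0.010317 = 0.030882/0.010317 = 2.993.
p-value = P(Z < 2.993) ≈ 0.9986.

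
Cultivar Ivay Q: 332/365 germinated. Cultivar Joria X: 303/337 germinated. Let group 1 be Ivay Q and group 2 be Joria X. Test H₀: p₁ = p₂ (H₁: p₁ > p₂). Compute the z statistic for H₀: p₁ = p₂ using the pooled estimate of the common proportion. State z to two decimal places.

z = 0.47

p̂₁ = 332/365 ≈ 0.9096, p̂₂ = 303/337 ≈ 0.8991.
Pooled p̂ = (332+303)/(365+337) = 635/702 = 0.9046.
SE = √(0.0863325 × 0.00570709) = 0.0222.
z = (0.9096 − 0.8991)/0.0222 = 0.0105/0.0222 = 0.47.
p-value = P(Z > 0.472) ≈ 0.3184.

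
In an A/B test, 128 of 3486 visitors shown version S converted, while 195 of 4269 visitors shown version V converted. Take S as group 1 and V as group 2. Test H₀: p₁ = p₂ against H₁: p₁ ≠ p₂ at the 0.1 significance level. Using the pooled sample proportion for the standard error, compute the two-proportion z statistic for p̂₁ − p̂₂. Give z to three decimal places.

p̂₁ = 128/3486 ≈ 0.03672, p̂₂ = 195/4269 ≈ 0.04568.
Pooled p̂ = (128+195)/(3486+4269) = 323/7755 = 0.04165.
SE = √(p̂(1−p̂)(1/n₁+1/n₂)) = √(0.04165·0.95835·0.000521109) = √(2.08005e-05) = 0.00456.
z = (0.03672 − 0.04568)/0.00456 = -0.00896/0.00456 = -1.965.
p-value = 2·P(Z > 1.965) ≈ 0.0495; since p < α = 0.1, reject H₀.

z = -1.965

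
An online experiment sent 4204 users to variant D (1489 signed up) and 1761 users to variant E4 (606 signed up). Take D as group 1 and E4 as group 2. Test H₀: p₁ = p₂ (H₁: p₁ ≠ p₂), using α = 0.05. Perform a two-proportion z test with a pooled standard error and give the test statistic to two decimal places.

z = 0.74

p̂₁ = 1489/4204 ≈ 0.35419, p̂₂ = 606/1761 ≈ 0.34412.
Pooled p̂ = (1489+606)/(4204+1761) = 2095/5965 = 0.35122.
SE = √(p̂(1−p̂)(1/n₁+1/n₂)) = √(0.35122·0.64878·0.000805728) = √(0.000183596) = 0.01355.
z = (0.35419 − 0.34412)/0.01355 = 0.01007/0.01355 = 0.74.
p-value = 2·P(Z > 0.743) ≈ 0.4576. With α = 0.05, fail to reject H₀.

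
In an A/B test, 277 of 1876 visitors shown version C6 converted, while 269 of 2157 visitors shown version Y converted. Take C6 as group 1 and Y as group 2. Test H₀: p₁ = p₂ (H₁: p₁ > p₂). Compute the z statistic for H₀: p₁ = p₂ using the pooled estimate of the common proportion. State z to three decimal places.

p̂₁ = 277/1876 ≈ 0.14765, p̂₂ = 269/2157 ≈ 0.12471.
Pooled p̂ = (277+269)/(1876+2157) = 546/4033 = 0.13538.
SE = √(p̂(1−p̂)(1/n₁+1/n₂)) = √(0.13538·0.86462·0.000996656) = √(0.000116663) = 0.01080.
z = (0.14765 − 0.12471)/0.01080 = 0.02294/0.01080 = 2.124.
p-value = P(Z > 2.124) ≈ 0.0168.

z = 2.124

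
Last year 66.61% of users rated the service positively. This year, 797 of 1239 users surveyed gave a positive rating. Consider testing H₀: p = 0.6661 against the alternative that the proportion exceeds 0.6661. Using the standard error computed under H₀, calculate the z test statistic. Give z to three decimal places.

p̂ = 797/1239 ≈ 0.643261.
Under H₀, SE = √(0.6661·0.3339/1239) = √(0.000179508) = 0.013398.
z = (0.643261 − 0.6661)/0.013398 = -0.022839/0.013398 = -1.705.
p-value = P(Z > -1.705) ≈ 0.9559.

z = -1.705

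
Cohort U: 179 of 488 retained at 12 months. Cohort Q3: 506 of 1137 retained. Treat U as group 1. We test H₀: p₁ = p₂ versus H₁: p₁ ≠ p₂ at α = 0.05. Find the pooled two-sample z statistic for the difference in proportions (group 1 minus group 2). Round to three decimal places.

z = -2.927

p̂₁ = 179/488 ≈ 0.366803, p̂₂ = 506/1137 ≈ 0.445031.
Pooled p̂ = (179+506)/(488+1137) = 685/1625 = 0.421538.
SE = √(p̂(1−p̂)(1/n₁+1/n₂)) = √(0.421538·0.578462·0.00292869) = √(0.000714142) = 0.026723.
z = (0.366803 − 0.445031)/0.026723 = -0.078228/0.026723 = -2.927.
p-value = 2·P(Z > 2.927) ≈ 0.0034, so at α = 0.05 we reject H₀.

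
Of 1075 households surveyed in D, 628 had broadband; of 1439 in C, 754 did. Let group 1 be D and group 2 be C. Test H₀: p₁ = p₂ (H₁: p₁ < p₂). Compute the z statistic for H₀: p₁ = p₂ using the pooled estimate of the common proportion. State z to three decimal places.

p̂₁ = 628/1075 ≈ 0.58419, p̂₂ = 754/1439 ≈ 0.52397.
Pooled p̂ = (628+754)/(1075+1439) = 1382/2514 = 0.54972.
SE = √(0.247528 × 0.00162516) = 0.02006.
z = (0.58419 − 0.52397)/0.02006 = 0.06022/0.02006 = 3.002.
p-value = P(Z < 3.002) ≈ 0.9987.

z = 3.002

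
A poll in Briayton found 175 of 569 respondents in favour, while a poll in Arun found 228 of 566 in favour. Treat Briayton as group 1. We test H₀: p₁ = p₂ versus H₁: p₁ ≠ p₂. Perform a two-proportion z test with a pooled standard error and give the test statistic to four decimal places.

z = -3.3536

p̂₁ = 175/569 ≈ 0.307557, p̂₂ = 228/566 ≈ 0.402827.
Pooled p̂ = (175+228)/(569+566) = 403/1135 = 0.355066.
SE = √(0.228994 × 0.00352425) = 0.028408.
z = (0.307557 − 0.402827)/0.028408 = -0.095270/0.028408 = -3.3536.
Two-sided p-value ≈ 2·Φ(−3.354) = 0.0008.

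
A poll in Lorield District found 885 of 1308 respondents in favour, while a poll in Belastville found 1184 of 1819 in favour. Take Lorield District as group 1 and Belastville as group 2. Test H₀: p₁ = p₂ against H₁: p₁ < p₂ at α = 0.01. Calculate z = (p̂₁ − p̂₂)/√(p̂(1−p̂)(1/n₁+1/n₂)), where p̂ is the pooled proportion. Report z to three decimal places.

p̂₁ = 885/1308 ≈ 0.676606, p̂₂ = 1184/1819 ≈ 0.650907.
Pooled p̂ = (885+1184)/(1308+1819) = 2069/3127 = 0.661657.
SE = √(p̂(1−p̂)(1/n₁+1/n₂)) = √(0.661657·0.338343·0.00131428) = √(0.000294224) = 0.017153.
z = (0.676606 − 0.650907)/0.017153 = 0.025699/0.017153 = 1.498.
p-value = P(Z < 1.498) ≈ 0.9330, so at α = 0.01 we fail to reject H₀.

z = 1.498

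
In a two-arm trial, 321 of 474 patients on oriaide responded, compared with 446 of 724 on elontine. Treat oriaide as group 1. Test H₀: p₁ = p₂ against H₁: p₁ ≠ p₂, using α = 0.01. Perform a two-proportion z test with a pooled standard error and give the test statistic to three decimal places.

p̂₁ = 321/474 = 0.67722, p̂₂ = 446/724 = 0.61602.
Pooled p̂ = (321+446)/(474+724) = 767/1198 = 0.64023.
SE = √(0.230335 × 0.00349092) = 0.02836.
z = (0.67722 − 0.61602)/0.02836 = 0.06120/0.02836 = 2.158.
p-value = 2·P(Z > 2.158) ≈ 0.0309; since p > α = 0.01, fail to reject H₀.

z = 2.158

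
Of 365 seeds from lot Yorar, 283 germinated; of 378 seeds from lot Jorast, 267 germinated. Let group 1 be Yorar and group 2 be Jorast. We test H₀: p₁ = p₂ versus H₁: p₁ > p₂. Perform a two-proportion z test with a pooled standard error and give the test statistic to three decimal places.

p̂₁ = 283/365 ≈ 0.77534, p̂₂ = 267/378 ≈ 0.70635.
Pooled p̂ = (283+267)/(365+378) = 550/743 = 0.74024.
SE = √(p̂(1−p̂)(1/n₁+1/n₂)) = √(0.74024·0.25976·0.00538523) = √(0.00103549) = 0.03218.
z = (0.77534 − 0.70635)/0.03218 = 0.06899/0.03218 = 2.144.
p-value = P(Z > 2.144) ≈ 0.0160.

z = 2.144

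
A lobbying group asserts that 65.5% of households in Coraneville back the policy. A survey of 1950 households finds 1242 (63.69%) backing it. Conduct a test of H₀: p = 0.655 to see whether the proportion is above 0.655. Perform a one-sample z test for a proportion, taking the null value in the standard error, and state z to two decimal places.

p̂ = 1242/1950 = 0.6369.
Under H₀, SE = √(0.655·0.345/1950) = √(0.000115885) = 0.0108.
z = (0.6369 − 0.655)/0.0108 = -0.0181/0.0108 = -1.68.

z = -1.68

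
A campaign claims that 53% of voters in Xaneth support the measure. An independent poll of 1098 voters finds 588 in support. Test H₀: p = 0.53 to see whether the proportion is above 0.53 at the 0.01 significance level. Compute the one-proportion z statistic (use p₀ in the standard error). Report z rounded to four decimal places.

p̂ = 588/1098 ≈ 0.535519.
SE = √(p₀(1−p₀)/n) = √(0.2491/1098) = 0.015062.
z = (0.535519 − 0.53)/0.015062 = 0.005519/0.015062 = 0.3664.
p-value = P(Z > 0.366) ≈ 0.3570. With α = 0.01, fail to reject H₀.

z = 0.3664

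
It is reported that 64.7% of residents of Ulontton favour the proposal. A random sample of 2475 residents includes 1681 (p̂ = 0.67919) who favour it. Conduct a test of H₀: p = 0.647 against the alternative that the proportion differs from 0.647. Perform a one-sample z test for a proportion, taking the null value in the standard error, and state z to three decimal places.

p̂ = 1681/2475 = 0.679192.
Under H₀, SE = √(0.647·0.353/2475) = √(9.22792e-05) = 0.009606.
z = (0.679192 − 0.647)/0.009606 = 0.032192/0.009606 = 3.351.

z = 3.351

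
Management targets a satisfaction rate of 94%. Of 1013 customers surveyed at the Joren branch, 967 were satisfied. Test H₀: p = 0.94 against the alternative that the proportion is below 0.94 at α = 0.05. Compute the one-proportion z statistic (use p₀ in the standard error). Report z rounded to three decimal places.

z = 1.955

p̂ = 967/1013 = 0.954590.
Standard error under H₀: √(0.94×0.06/1013) = 0.007462.
z = (0.954590 − 0.94)/0.007462 = 0.014590/0.007462 = 1.955.
p-value = P(Z < 1.955) ≈ 0.9747, so at α = 0.05 we fail to reject H₀.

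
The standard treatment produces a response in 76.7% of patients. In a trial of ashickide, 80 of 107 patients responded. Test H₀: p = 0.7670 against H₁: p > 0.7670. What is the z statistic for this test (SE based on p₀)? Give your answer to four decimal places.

p̂ = 80/107 = 0.747664.
Under H₀, SE = √(0.767·0.233/107) = √(0.0016702) = 0.040868.
z = (0.747664 − 0.767)/0.040868 = -0.019336/0.040868 = -0.4731.

z = -0.4731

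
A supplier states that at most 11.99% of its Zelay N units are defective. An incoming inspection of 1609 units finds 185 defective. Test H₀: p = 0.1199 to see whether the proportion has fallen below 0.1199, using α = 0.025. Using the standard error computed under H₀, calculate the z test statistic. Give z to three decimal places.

p̂ = 185/1609 ≈ 0.114978.
SE = √(p₀(1−p₀)/n) = √(0.10552/1609) = 0.008098.
z = (0.114978 − 0.1199)/0.008098 = -0.004922/0.008098 = -0.608.
p-value = P(Z < -0.608) ≈ 0.2717, so at α = 0.025 we fail to reject H₀.

z = -0.608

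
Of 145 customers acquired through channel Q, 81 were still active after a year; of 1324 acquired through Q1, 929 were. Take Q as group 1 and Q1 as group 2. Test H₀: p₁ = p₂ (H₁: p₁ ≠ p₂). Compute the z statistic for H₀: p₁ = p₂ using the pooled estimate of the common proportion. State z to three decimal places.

p̂₁ = 81/145 = 0.55862, p̂₂ = 929/1324 = 0.70166.
Pooled p̂ = (81+929)/(145+1324) = 1010/1469 = 0.68754.
SE = √(0.214828 × 0.00765184) = 0.04054.
z = (0.55862 − 0.70166)/0.04054 = -0.14304/0.04054 = -3.528.
p-value = 2·P(Z > 3.528) ≈ 0.0004.

z = -3.528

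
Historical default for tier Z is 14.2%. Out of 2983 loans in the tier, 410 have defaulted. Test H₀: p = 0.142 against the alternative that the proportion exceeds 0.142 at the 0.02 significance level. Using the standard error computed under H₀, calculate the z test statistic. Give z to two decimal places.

p̂ = 410/2983 ≈ 0.13745.
SE = √(p₀(1−p₀)/n) = √(0.12184/2983) = 0.00639.
z = (0.13745 − 0.142)/0.00639 = -0.00455/0.00639 = -0.71.
p-value = P(Z > -0.713) ≈ 0.7620; since p > α = 0.02, fail to reject H₀.

z = -0.71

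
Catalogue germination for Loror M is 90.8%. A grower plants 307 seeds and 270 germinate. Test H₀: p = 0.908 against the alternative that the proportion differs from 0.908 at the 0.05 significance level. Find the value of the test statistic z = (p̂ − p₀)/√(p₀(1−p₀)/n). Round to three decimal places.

p̂ = 270/307 ≈ 0.879479.
Standard error under H₀: √(0.908×0.092/307) = 0.016496.
z = (0.879479 − 0.908)/0.016496 = -0.028521/0.016496 = -1.729.
p-value = 2·P(Z > 1.729) ≈ 0.0838. With α = 0.05, fail to reject H₀.

z = -1.729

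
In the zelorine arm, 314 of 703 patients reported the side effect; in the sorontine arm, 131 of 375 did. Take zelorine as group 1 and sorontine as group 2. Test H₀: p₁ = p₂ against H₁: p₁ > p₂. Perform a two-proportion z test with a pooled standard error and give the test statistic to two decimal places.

z = 3.09

p̂₁ = 314/703 ≈ 0.4467, p̂₂ = 131/375 ≈ 0.3493.
Pooled p̂ = (314+131)/(703+375) = 445/1078 = 0.4128.
SE = √(p̂(1−p̂)(1/n₁+1/n₂)) = √(0.4128·0.5872·0.00408914) = √(0.000991193) = 0.0315.
z = (0.4467 − 0.3493)/0.0315 = 0.0974/0.0315 = 3.09.
p-value = P(Z > 3.091) ≈ 0.0010.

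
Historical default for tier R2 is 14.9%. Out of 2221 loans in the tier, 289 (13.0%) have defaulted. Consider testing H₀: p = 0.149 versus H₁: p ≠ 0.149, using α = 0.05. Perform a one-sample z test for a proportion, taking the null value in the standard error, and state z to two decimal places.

p̂ = 289/2221 ≈ 0.13012.
Standard error under H₀: √(0.149×0.851/2221) = 0.00756.
z = (0.13012 − 0.149)/0.00756 = -0.01888/0.00756 = -2.50.
p-value = 2·P(Z > 2.499) ≈ 0.0125, so at α = 0.05 we reject H₀.

z = -2.50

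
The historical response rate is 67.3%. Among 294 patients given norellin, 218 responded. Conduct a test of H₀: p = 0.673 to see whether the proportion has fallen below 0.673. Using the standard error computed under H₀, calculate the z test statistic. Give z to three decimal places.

p̂ = 218/294 ≈ 0.74150.
SE = √(p₀(1−p₀)/n) = √(0.22007/294) = 0.02736.
z = (0.74150 − 0.673)/0.02736 = 0.06850/0.02736 = 2.504.
p-value = P(Z < 2.504) ≈ 0.9939.

z = 2.504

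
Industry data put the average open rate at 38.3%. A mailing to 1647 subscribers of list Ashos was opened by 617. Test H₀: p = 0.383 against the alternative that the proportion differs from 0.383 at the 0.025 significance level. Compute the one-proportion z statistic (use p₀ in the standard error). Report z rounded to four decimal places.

p̂ = 617/1647 ≈ 0.3746205.
Under H₀, SE = √(0.383·0.617/1647) = √(0.00014348) = 0.0119783.
z = (0.3746205 − 0.383)/0.0119783 = -0.0083795/0.0119783 = -0.6996.
p-value = 2·P(Z > 0.700) ≈ 0.4842; since p > α = 0.025, fail to reject H₀.

z = -0.6996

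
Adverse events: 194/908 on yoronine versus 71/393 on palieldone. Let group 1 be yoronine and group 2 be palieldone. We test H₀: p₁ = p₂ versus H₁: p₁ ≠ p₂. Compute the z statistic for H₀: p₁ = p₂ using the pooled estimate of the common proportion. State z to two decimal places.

z = 1.36

p̂₁ = 194/908 ≈ 0.2137, p̂₂ = 71/393 ≈ 0.1807.
Pooled p̂ = (194+71)/(908+393) = 265/1301 = 0.2037.
SE = √(p̂(1−p̂)(1/n₁+1/n₂)) = √(0.2037·0.7963·0.00364585) = √(0.000591357) = 0.0243.
z = (0.2137 − 0.1807)/0.0243 = 0.0330/0.0243 = 1.36.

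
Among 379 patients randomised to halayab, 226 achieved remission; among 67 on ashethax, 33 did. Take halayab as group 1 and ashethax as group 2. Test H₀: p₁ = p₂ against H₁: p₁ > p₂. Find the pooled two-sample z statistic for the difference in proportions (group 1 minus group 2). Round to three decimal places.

z = 1.587

p̂₁ = 226/379 = 0.59631, p̂₂ = 33/67 = 0.49254.
Pooled p̂ = (226+33)/(379+67) = 259/446 = 0.58072.
SE = √(p̂(1−p̂)(1/n₁+1/n₂)) = √(0.58072·0.41928·0.0175639) = √(0.00427654) = 0.06540.
z = (0.59631 − 0.49254)/0.06540 = 0.10377/0.06540 = 1.587.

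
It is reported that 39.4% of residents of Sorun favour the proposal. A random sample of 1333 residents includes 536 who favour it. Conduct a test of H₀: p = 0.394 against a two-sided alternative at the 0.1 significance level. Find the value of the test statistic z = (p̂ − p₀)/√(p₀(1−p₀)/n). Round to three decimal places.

z = 0.605

p̂ = 536/1333 ≈ 0.40210.
Standard error under H₀: √(0.394×0.606/1333) = 0.01338.
z = (0.40210 − 0.394)/0.01338 = 0.00810/0.01338 = 0.605.
p-value = 2·P(Z > 0.605) ≈ 0.5450. With α = 0.1, fail to reject H₀.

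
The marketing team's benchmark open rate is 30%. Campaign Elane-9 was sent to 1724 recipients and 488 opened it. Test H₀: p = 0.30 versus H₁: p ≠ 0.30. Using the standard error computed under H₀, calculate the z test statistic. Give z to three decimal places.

z = -1.535

p̂ = 488/1724 = 0.283063.
SE = √(p₀(1−p₀)/n) = √(0.21/1724) = 0.011037.
z = (0.283063 − 0.3)/0.011037 = -0.016937/0.011037 = -1.535.
p-value = 2·P(Z > 1.535) ≈ 0.1249.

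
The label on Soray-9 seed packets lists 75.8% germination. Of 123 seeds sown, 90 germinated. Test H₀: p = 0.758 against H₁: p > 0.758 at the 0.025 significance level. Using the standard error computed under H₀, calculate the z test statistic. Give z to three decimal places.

p̂ = 90/123 = 0.73171.
Standard error under H₀: √(0.758×0.242/123) = 0.03862.
z = (0.73171 − 0.758)/0.03862 = -0.02629/0.03862 = -0.681.
p-value = P(Z > -0.681) ≈ 0.7520. With α = 0.025, fail to reject H₀.

z = -0.681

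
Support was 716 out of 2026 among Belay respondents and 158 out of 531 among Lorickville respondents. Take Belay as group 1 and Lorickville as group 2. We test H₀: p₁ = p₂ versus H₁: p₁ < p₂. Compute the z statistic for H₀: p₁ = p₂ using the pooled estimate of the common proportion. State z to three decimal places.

z = 2.415

p̂₁ = 716/2026 = 0.353406, p̂₂ = 158/531 = 0.297552.
Pooled p̂ = (716+158)/(2026+531) = 874/2557 = 0.341807.
SE = √(0.224975 × 0.00237682) = 0.023124.
z = (0.353406 − 0.297552)/0.023124 = 0.055854/0.023124 = 2.415.
p-value = P(Z < 2.415) ≈ 0.9921.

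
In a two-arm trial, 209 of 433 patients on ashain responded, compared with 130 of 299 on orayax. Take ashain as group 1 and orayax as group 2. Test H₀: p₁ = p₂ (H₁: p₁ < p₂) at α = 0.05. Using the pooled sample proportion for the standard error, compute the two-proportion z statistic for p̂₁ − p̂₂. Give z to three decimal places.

p̂₁ = 209/433 ≈ 0.482679, p̂₂ = 130/299 ≈ 0.434783.
Pooled p̂ = (209+130)/(433+299) = 339/732 = 0.463115.
SE = √(0.248639 × 0.00565395) = 0.037494.
z = (0.482679 − 0.434783)/0.037494 = 0.047896/0.037494 = 1.277.
p-value = P(Z < 1.277) ≈ 0.8993; since p > α = 0.05, fail to reject H₀.

z = 1.277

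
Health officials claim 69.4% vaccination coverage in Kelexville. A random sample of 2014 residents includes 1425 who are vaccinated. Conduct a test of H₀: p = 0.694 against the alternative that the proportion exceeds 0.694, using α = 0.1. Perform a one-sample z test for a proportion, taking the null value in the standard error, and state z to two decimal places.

z = 1.32

p̂ = 1425/2014 ≈ 0.70755.
Standard error under H₀: √(0.694×0.306/2014) = 0.01027.
z = (0.70755 − 0.694)/0.01027 = 0.01355/0.01027 = 1.32.
p-value = P(Z > 1.319) ≈ 0.0935; since p < α = 0.1, reject H₀.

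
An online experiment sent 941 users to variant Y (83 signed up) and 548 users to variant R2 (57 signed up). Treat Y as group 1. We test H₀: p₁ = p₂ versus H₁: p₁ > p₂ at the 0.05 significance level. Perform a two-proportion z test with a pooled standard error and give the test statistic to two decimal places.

p̂₁ = 83/941 = 0.0882, p̂₂ = 57/548 = 0.1040.
Pooled p̂ = (83+57)/(941+548) = 140/1489 = 0.0940.
SE = √(0.0851825 × 0.00288752) = 0.0157.
z = (0.0882 − 0.1040)/0.0157 = -0.0158/0.0157 = -1.01.
p-value = P(Z > -1.008) ≈ 0.8433, so at α = 0.05 we fail to reject H₀.

z = -1.01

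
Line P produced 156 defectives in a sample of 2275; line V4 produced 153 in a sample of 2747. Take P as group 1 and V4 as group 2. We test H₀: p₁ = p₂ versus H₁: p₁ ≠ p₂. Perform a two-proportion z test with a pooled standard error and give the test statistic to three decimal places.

z = 1.890

p̂₁ = 156/2275 ≈ 0.06857, p̂₂ = 153/2747 ≈ 0.05570.
Pooled p̂ = (156+153)/(2275+2747) = 309/5022 = 0.06153.
SE = √(0.0577434 × 0.000803594) = 0.00681.
z = (0.06857 − 0.05570)/0.00681 = 0.01287/0.00681 = 1.890.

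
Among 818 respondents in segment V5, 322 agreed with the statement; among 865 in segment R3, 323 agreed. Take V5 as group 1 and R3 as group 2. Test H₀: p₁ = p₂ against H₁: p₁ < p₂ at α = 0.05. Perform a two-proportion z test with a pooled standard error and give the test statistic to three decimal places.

p̂₁ = 322/818 ≈ 0.39364, p̂₂ = 323/865 ≈ 0.37341.
Pooled p̂ = (322+323)/(818+865) = 645/1683 = 0.38324.
SE = √(p̂(1−p̂)(1/n₁+1/n₂)) = √(0.38324·0.61676·0.00237856) = √(0.000562216) = 0.02371.
z = (0.39364 − 0.37341)/0.02371 = 0.02023/0.02371 = 0.853.
p-value = P(Z < 0.853) ≈ 0.8033, so at α = 0.05 we fail to reject H₀.

z = 0.853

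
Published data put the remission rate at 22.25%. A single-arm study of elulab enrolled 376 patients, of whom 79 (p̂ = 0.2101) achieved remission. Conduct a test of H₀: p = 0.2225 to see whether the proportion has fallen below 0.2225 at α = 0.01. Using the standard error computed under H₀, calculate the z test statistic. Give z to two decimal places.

z = -0.58

p̂ = 79/376 ≈ 0.2101.
SE = √(p₀(1−p₀)/n) = √(0.17299/376) = 0.0214.
z = (0.2101 − 0.2225)/0.0214 = -0.0124/0.0214 = -0.58.
p-value = P(Z < -0.578) ≈ 0.2817; since p > α = 0.01, fail to reject H₀.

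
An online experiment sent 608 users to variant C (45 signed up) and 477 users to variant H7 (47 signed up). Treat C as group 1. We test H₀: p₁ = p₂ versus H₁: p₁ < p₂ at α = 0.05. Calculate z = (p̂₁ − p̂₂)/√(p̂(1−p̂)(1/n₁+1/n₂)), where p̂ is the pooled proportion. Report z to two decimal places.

p̂₁ = 45/608 ≈ 0.0740, p̂₂ = 47/477 ≈ 0.0985.
Pooled p̂ = (45+47)/(608+477) = 92/1085 = 0.0848.
SE = √(0.0776028 × 0.00374117) = 0.0170.
z = (0.0740 − 0.0985)/0.0170 = -0.0245/0.0170 = -1.44.
p-value = P(Z < -1.439) ≈ 0.0751, so at α = 0.05 we fail to reject H₀.

z = -1.44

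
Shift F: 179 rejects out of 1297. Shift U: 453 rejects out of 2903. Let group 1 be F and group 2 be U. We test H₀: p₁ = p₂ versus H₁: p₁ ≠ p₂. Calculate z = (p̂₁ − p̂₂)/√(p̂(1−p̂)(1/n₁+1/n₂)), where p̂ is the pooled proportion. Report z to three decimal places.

p̂₁ = 179/1297 ≈ 0.138011, p̂₂ = 453/2903 ≈ 0.156045.
Pooled p̂ = (179+453)/(1297+2903) = 632/4200 = 0.150476.
SE = √(p̂(1−p̂)(1/n₁+1/n₂)) = √(0.150476·0.849524·0.00111548) = √(0.000142595) = 0.011941.
z = (0.138011 − 0.156045)/0.011941 = -0.018034/0.011941 = -1.510.
p-value = 2·P(Z > 1.510) ≈ 0.1310.

z = -1.510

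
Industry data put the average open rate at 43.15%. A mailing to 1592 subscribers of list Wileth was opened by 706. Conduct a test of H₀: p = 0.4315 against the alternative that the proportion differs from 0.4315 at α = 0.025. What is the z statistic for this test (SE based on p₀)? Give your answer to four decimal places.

z = 0.9641

p̂ = 706/1592 = 0.443467.
Standard error under H₀: √(0.4315×0.5685/1592) = 0.012413.
z = (0.443467 − 0.4315)/0.012413 = 0.011967/0.012413 = 0.9641.
Two-sided p-value ≈ 2·Φ(−0.964) = 0.3350; since p > α = 0.025, fail to reject H₀.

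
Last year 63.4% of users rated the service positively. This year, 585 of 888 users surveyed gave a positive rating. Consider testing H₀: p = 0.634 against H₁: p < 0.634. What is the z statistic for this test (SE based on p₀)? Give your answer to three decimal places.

p̂ = 585/888 = 0.658784.
Standard error under H₀: √(0.634×0.366/888) = 0.016165.
z = (0.658784 − 0.634)/0.016165 = 0.024784/0.016165 = 1.533.

z = 1.533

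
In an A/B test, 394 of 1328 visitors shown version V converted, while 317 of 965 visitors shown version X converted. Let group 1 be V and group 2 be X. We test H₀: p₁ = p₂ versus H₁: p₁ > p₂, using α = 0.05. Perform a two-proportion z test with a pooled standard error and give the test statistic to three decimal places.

z = -1.626

p̂₁ = 394/1328 ≈ 0.29669, p̂₂ = 317/965 ≈ 0.32850.
Pooled p̂ = (394+317)/(1328+965) = 711/2293 = 0.31007.
SE = √(p̂(1−p̂)(1/n₁+1/n₂)) = √(0.31007·0.68993·0.00178928) = √(0.000382778) = 0.01956.
z = (0.29669 − 0.32850)/0.01956 = -0.03181/0.01956 = -1.626.
p-value = P(Z > -1.626) ≈ 0.9480, so at α = 0.05 we fail to reject H₀.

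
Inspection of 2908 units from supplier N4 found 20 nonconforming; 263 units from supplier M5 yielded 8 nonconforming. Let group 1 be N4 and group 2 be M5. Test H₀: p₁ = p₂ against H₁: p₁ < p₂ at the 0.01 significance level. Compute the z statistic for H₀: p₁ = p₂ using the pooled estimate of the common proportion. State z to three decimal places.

z = -3.908

p̂₁ = 20/2908 = 0.006878, p̂₂ = 8/263 = 0.030418.
Pooled p̂ = (20+8)/(2908+263) = 28/3171 = 0.008830.
SE = √(p̂(1−p̂)(1/n₁+1/n₂)) = √(0.008830·0.991170·0.00414616) = √(3.62874e-05) = 0.006024.
z = (0.006878 − 0.030418)/0.006024 = -0.023540/0.006024 = -3.908.
p-value = P(Z < -3.908) ≈ 0.0000; since p < α = 0.01, reject H₀.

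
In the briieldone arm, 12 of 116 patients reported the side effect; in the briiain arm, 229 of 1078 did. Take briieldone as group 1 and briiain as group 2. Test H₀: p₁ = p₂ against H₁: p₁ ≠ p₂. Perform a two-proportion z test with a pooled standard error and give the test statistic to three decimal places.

z = -2.779

p̂₁ = 12/116 ≈ 0.10345, p̂₂ = 229/1078 ≈ 0.21243.
Pooled p̂ = (12+229)/(116+1078) = 241/1194 = 0.20184.
SE = √(p̂(1−p̂)(1/n₁+1/n₂)) = √(0.20184·0.79816·0.00954833) = √(0.00153826) = 0.03922.
z = (0.10345 − 0.21243)/0.03922 = -0.10898/0.03922 = -2.779.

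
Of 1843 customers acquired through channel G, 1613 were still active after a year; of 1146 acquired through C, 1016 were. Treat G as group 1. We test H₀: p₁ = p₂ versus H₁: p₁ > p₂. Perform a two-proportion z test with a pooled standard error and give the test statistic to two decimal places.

z = -0.93

p̂₁ = 1613/1843 ≈ 0.8752, p̂₂ = 1016/1146 ≈ 0.8866.
Pooled p̂ = (1613+1016)/(1843+1146) = 2629/2989 = 0.8796.
SE = √(0.105935 × 0.00141519) = 0.0122.
z = (0.8752 − 0.8866)/0.0122 = -0.0114/0.0122 = -0.93.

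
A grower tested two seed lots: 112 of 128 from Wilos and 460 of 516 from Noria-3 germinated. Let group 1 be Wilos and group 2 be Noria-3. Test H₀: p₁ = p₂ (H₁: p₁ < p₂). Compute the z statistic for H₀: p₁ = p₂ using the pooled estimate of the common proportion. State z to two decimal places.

z = -0.53

p̂₁ = 112/128 = 0.8750, p̂₂ = 460/516 = 0.8915.
Pooled p̂ = (112+460)/(128+516) = 572/644 = 0.8882.
SE = √(p̂(1−p̂)(1/n₁+1/n₂)) = √(0.8882·0.1118·0.00975048) = √(0.00096824) = 0.0311.
z = (0.8750 − 0.8915)/0.0311 = -0.0165/0.0311 = -0.53.
p-value = P(Z < -0.529) ≈ 0.2983.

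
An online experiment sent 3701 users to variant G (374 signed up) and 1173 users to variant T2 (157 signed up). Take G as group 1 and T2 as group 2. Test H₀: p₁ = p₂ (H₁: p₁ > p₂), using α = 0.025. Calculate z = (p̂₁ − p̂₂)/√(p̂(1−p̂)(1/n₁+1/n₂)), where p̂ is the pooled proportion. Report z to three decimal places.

p̂₁ = 374/3701 ≈ 0.10105, p̂₂ = 157/1173 ≈ 0.13384.
Pooled p̂ = (374+157)/(3701+1173) = 531/4874 = 0.10895.
SE = √(0.0970763 × 0.00112271) = 0.01044.
z = (0.10105 − 0.13384)/0.01044 = -0.03279/0.01044 = -3.141.
p-value = P(Z > -3.141) ≈ 0.9992. With α = 0.025, fail to reject H₀.

z = -3.141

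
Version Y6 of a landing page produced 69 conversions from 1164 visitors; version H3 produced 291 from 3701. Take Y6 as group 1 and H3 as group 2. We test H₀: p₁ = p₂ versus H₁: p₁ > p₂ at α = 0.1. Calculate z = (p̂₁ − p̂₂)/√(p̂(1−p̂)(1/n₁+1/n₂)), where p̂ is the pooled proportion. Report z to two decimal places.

z = -2.20

p̂₁ = 69/1164 ≈ 0.05928, p̂₂ = 291/3701 ≈ 0.07863.
Pooled p̂ = (69+291)/(1164+3701) = 360/4865 = 0.07400.
SE = √(0.0685222 × 0.0011293) = 0.00880.
z = (0.05928 − 0.07863)/0.00880 = -0.01935/0.00880 = -2.20.
p-value = P(Z > -2.200) ≈ 0.9861, so at α = 0.1 we fail to reject H₀.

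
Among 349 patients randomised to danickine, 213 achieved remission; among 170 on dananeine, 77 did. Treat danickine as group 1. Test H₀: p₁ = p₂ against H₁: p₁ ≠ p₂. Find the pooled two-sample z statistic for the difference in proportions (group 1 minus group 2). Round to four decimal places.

z = 3.3887

p̂₁ = 213/349 ≈ 0.6103152, p̂₂ = 77/170 ≈ 0.4529412.
Pooled p̂ = (213+77)/(349+170) = 290/519 = 0.5587669.
SE = √(0.246546 × 0.00874768) = 0.0464404.
z = (0.6103152 − 0.4529412)/0.0464404 = 0.1573740/0.0464404 = 3.3887.
p-value = 2·P(Z > 3.389) ≈ 0.0007.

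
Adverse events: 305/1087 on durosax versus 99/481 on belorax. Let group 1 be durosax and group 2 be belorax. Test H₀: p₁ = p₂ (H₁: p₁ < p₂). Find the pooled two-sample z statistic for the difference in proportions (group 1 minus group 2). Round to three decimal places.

z = 3.122

p̂₁ = 305/1087 = 0.28059, p̂₂ = 99/481 = 0.20582.
Pooled p̂ = (305+99)/(1087+481) = 404/1568 = 0.25765.
SE = √(p̂(1−p̂)(1/n₁+1/n₂)) = √(0.25765·0.74235·0.00299897) = √(0.000573606) = 0.02395.
z = (0.28059 − 0.20582)/0.02395 = 0.07477/0.02395 = 3.122.
p-value = P(Z < 3.122) ≈ 0.9991.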